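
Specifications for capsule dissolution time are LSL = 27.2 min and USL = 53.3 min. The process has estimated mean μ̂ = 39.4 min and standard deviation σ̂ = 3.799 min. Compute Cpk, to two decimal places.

1.07

Cpu = (USL − μ̂) / (3σ̂) = (53.3 − 39.4) / (3 × 3.799) = 1.2196; Cpl = (μ̂ − LSL) / (3σ̂) = (39.4 − 27.2) / (3 × 3.799) = 1.0705; Cpk = min(Cpu, Cpl) = 1.0705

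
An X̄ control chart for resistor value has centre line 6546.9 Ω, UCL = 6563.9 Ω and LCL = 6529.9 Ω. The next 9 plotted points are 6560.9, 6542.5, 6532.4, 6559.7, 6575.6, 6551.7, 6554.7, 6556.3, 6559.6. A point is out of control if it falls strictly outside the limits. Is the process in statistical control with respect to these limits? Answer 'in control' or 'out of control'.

out of control

Compare each point to [6529.9, 6563.9]: sample 5 = 6575.6 > UCL.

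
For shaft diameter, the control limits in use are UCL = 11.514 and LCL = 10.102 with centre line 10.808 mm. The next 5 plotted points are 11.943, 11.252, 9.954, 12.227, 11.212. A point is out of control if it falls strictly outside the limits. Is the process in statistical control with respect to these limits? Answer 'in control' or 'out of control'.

out of control

Compare each point to [10.102, 11.514]: sample 1 = 11.943 > UCL; sample 3 = 9.954 < LCL; sample 4 = 12.227 > UCL.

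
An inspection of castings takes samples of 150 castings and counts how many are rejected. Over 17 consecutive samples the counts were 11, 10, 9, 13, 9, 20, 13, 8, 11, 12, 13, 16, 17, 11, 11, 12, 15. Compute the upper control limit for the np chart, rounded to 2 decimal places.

p̄ = Σdᵢ / (k·n) = 211 / (17 × 150) = 0.08275
UCL = np̄ + 3·√(np̄(1−p̄)) = 12.4118 + 3 × √(12.4118×0.91725) = 12.4118 + 3 × 3.3741 = 22.5342

22.53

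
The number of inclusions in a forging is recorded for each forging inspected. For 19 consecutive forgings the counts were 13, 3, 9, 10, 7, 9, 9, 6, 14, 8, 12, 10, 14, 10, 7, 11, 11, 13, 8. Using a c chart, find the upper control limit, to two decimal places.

19.02

c̄ = (13 + 3 + 9 + 10 + 7 + 9 + 9 + 6 + 14 + 8 + 12 + 10 + 14 + 10 + 7 + 11 + 11 + 13 + 8) / 19 = 184 / 19 = 9.6842
UCL = c̄ + 3√c̄ = 9.6842 + 3 × √9.6842 = 9.6842 + 3 × 3.1119 = 19.0200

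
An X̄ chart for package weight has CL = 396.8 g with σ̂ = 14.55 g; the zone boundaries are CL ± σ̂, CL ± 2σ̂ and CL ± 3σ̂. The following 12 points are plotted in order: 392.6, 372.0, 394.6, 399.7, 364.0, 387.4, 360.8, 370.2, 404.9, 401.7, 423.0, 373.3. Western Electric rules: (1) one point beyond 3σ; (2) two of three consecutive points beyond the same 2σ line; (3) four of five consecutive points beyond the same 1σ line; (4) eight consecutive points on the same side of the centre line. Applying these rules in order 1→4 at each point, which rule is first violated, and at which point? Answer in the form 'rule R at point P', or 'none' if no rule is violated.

rule 2 at point 7

Zone of each point (C = within 1σ̂, B = 1σ̂–2σ̂, A = 2σ̂–3σ̂, * = beyond 3σ̂; sign = side of CL): 1:-C, 2:-B, 3:-C, 4:+C, 5:-A, 6:-C, 7:-A, 8:-B, 9:+C, 10:+C, 11:+B, 12:-B
Rule 2 (two of three consecutive points beyond the same 2σ limit) is satisfied at point 7.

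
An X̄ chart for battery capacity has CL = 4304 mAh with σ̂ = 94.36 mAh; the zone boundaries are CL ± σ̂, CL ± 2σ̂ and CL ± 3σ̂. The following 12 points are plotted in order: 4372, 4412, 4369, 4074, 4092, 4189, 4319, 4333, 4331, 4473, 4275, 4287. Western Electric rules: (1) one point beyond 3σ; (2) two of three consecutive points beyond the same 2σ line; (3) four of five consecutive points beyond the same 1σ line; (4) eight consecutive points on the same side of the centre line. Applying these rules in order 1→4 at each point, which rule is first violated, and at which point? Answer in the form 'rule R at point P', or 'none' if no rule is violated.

rule 2 at point 5

Zone of each point (C = within 1σ̂, B = 1σ̂–2σ̂, A = 2σ̂–3σ̂, * = beyond 3σ̂; sign = side of CL): 1:+C, 2:+B, 3:+C, 4:-A, 5:-A, 6:-B, 7:+C, 8:+C, 9:+C, 10:+B, 11:-C, 12:-C
Rule 2 (two of three consecutive points beyond the same 2σ limit) is satisfied at point 5.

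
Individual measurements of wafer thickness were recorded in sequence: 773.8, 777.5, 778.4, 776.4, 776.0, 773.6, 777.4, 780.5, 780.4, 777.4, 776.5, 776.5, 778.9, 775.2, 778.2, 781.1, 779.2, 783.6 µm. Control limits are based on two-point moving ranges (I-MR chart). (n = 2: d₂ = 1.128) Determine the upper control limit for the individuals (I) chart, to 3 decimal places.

783.850

X̄ = (773.8 + 777.5 + 778.4 + 776.4 + 776.0 + 773.6 + 777.4 + 780.5 + 780.4 + 777.4 + 776.5 + 776.5 + 778.9 + 775.2 + 778.2 + 781.1 + 779.2 + 783.6) / 18 = 777.8111
Moving ranges: 3.7, 0.9, 2.0, 0.4, 2.4, 3.8, 3.1, 0.1, 3.0, 0.9, 0.0, 2.4, 3.7, 3.0, 2.9, 1.9, 4.4; M̄R̄ = 38.6000 / 17 = 2.2706
UCL = X̄ + 3·M̄R̄/d₂ = 777.8111 + 3 × 2.2706 / 1.128 = 783.8499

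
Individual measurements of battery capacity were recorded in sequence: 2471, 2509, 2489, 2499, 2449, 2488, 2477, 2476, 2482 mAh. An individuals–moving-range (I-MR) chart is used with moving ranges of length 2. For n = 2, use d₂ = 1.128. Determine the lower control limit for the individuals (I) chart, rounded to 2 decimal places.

X̄ = (2471 + 2509 + 2489 + 2499 + 2449 + 2488 + 2477 + 2476 + 2482) / 9 = 2482.2222
Moving ranges: 38, 20, 10, 50, 39, 11, 1, 6; M̄R̄ = 175.0000 / 8 = 21.8750
LCL = X̄ − 3·M̄R̄/d₂ = 2482.2222 − 3 × 21.8750 / 1.128 = 2424.0440

2424.04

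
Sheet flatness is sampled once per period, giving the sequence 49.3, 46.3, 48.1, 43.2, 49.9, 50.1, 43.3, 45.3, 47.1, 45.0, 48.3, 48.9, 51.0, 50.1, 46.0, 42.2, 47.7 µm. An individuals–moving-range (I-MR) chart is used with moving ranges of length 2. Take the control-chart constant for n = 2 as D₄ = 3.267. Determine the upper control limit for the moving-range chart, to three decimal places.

10.128

Moving ranges: 3.0, 1.8, 4.9, 6.7, 0.2, 6.8, 2.0, 1.8, 2.1, 3.3, 0.6, 2.1, 0.9, 4.1, 3.8, 5.5; M̄R̄ = 49.6000 / 16 = 3.1000
UCL_MR = D₄·M̄R̄ = 3.267 × 3.1000 = 10.1277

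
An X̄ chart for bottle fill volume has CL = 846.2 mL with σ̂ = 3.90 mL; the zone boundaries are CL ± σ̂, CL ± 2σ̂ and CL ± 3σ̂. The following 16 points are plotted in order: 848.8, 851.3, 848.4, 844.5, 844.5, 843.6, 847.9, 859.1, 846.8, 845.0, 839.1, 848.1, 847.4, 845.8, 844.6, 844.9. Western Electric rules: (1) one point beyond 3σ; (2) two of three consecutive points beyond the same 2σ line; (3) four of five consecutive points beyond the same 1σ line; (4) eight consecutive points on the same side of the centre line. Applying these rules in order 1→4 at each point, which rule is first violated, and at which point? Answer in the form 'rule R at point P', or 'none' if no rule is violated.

Zone of each point (C = within 1σ̂, B = 1σ̂–2σ̂, A = 2σ̂–3σ̂, * = beyond 3σ̂; sign = side of CL): 1:+C, 2:+B, 3:+C, 4:-C, 5:-C, 6:-C, 7:+C, 8:+*, 9:+C, 10:-C, 11:-B, 12:+C, 13:+C, 14:-C, 15:-C, 16:-C
Rule 1 (one point beyond the 3σ limits) is satisfied at point 8.

rule 1 at point 8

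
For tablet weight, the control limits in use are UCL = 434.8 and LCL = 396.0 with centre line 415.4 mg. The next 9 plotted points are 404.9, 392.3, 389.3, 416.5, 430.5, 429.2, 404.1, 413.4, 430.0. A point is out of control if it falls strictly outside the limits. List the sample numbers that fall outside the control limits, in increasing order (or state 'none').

Compare each point to [396.0, 434.8]: sample 2 = 392.3 < LCL; sample 3 = 389.3 < LCL.

2, 3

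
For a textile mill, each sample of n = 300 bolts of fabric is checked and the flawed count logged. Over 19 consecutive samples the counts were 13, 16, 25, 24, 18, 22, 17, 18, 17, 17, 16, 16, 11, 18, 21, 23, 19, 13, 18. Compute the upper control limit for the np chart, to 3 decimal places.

p̄ = Σdᵢ / (k·n) = 342 / (19 × 300) = 0.06000
UCL = np̄ + 3·√(np̄(1−p̄)) = 18.0000 + 3 × √(18.0000×0.94000) = 18.0000 + 3 × 4.1134 = 30.3402

30.340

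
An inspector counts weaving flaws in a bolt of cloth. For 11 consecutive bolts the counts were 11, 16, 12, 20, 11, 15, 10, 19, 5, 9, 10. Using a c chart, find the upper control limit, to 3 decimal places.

23.171

c̄ = (11 + 16 + 12 + 20 + 11 + 15 + 10 + 19 + 5 + 9 + 10) / 11 = 138 / 11 = 12.5455
UCL = c̄ + 3√c̄ = 12.5455 + 3 × √12.5455 = 12.5455 + 3 × 3.5420 = 23.1713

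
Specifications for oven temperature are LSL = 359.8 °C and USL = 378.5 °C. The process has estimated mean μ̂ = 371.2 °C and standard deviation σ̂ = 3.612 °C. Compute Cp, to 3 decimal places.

Cp = (USL − LSL) / (6σ̂) = (378.5 − 359.8) / (6 × 3.612) = 18.7000 / 21.6720 = 0.8629

0.863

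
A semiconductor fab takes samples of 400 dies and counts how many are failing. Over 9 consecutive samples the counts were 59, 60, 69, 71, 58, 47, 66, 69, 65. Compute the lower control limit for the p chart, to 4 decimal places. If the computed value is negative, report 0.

0.1021

p̄ = Σdᵢ / (k·n) = 564 / (9 × 400) = 0.15667
LCL = p̄ − 3·√(p̄(1−p̄)/n) = 0.15667 − 3 × 0.01817 = 0.10214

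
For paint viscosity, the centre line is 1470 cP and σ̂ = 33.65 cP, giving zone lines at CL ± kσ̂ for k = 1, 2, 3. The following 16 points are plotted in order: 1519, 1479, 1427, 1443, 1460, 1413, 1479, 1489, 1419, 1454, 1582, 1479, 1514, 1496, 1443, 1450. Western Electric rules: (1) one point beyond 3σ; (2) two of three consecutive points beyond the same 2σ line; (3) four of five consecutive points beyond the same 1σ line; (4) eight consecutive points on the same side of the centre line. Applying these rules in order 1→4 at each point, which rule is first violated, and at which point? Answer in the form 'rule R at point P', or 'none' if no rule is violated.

Zone of each point (C = within 1σ̂, B = 1σ̂–2σ̂, A = 2σ̂–3σ̂, * = beyond 3σ̂; sign = side of CL): 1:+B, 2:+C, 3:-B, 4:-C, 5:-C, 6:-B, 7:+C, 8:+C, 9:-B, 10:-C, 11:+*, 12:+C, 13:+B, 14:+C, 15:-C, 16:-C
Rule 1 (one point beyond the 3σ limits) is satisfied at point 11.

rule 1 at point 11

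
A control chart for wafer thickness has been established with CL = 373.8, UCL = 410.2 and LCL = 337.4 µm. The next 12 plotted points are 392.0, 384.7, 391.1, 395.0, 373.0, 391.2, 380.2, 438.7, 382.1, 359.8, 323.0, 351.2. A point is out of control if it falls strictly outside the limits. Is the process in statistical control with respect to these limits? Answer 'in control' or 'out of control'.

out of control

Compare each point to [337.4, 410.2]: sample 8 = 438.7 > UCL; sample 11 = 323.0 < LCL.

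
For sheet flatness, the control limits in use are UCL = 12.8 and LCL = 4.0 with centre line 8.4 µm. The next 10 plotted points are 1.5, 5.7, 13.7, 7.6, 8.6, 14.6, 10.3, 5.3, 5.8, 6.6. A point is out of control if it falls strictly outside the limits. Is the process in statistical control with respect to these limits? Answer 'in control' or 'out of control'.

out of control

Compare each point to [4.0, 12.8]: sample 1 = 1.5 < LCL; sample 3 = 13.7 > UCL; sample 6 = 14.6 > UCL.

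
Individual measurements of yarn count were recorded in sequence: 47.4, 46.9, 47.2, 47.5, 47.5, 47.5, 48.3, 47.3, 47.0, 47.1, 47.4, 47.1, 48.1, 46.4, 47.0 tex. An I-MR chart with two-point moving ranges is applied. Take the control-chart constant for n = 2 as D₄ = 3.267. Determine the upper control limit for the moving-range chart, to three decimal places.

Moving ranges: 0.5, 0.3, 0.3, 0.0, 0.0, 0.8, 1.0, 0.3, 0.1, 0.3, 0.3, 1.0, 1.7, 0.6; M̄R̄ = 7.2000 / 14 = 0.5143
UCL_MR = D₄·M̄R̄ = 3.267 × 0.5143 = 1.6802

1.680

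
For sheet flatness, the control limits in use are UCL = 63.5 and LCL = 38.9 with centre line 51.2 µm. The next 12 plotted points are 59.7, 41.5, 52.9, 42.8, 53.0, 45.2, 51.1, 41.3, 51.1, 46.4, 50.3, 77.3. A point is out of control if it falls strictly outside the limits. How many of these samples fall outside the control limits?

Compare each point to [38.9, 63.5]: sample 12 = 77.3 > UCL.

1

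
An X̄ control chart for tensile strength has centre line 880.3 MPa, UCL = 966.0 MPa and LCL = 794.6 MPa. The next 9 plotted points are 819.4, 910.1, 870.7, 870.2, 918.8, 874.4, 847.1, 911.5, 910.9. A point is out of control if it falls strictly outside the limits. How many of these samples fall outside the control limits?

All 9 points lie within [794.6, 966.0].

0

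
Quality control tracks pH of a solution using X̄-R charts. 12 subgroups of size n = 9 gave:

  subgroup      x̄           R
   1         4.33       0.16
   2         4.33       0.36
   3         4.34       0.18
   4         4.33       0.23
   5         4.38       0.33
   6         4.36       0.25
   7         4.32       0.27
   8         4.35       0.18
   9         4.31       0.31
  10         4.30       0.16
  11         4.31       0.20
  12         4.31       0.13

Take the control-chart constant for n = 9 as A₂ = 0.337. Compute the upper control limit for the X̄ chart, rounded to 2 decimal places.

4.41

X̄̄ = (4.33 + 4.33 + 4.34 + 4.33 + 4.38 + 4.36 + 4.32 + 4.35 + 4.31 + 4.30 + 4.31 + 4.31) / 12 = 51.9700 / 12 = 4.3308
R̄ = (0.16 + 0.36 + 0.18 + 0.23 + 0.33 + 0.25 + 0.27 + 0.18 + 0.31 + 0.16 + 0.20 + 0.13) / 12 = 2.7600 / 12 = 0.2300
UCL = X̄̄ + A₂·R̄ = 4.3308 + 0.337 × 0.2300 = 4.4083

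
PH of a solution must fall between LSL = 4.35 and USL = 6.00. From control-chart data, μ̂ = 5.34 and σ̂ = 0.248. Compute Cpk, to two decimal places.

Cpu = (USL − μ̂) / (3σ̂) = (6.00 − 5.34) / (3 × 0.248) = 0.8871; Cpl = (μ̂ − LSL) / (3σ̂) = (5.34 − 4.35) / (3 × 0.248) = 1.3306; Cpk = min(Cpu, Cpl) = 0.8871

0.89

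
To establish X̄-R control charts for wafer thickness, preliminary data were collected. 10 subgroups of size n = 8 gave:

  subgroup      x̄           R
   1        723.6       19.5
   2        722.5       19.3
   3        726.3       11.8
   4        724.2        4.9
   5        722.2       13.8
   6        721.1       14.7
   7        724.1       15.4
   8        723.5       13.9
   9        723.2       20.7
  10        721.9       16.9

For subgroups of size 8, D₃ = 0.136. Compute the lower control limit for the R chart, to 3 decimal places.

R̄ = (19.5 + 19.3 + 11.8 + 4.9 + 13.8 + 14.7 + 15.4 + 13.9 + 20.7 + 16.9) / 10 = 150.9000 / 10 = 15.0900
LCL_R = D₃·R̄ = 0.136 × 15.0900 = 2.0522

2.052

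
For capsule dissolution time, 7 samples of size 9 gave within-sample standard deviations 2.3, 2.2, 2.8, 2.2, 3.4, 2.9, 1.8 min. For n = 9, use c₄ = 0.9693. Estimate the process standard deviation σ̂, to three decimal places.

s̄ = (2.3 + 2.2 + 2.8 + 2.2 + 3.4 + 2.9 + 1.8) / 7 = 2.5143
σ̂ = s̄ / c₄ = 2.5143 / 0.9693 = 2.5939

2.594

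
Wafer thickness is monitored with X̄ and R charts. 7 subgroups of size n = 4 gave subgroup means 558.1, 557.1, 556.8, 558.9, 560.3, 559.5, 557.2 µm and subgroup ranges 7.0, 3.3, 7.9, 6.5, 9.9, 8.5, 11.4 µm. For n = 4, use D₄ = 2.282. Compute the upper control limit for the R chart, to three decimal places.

R̄ = (7.0 + 3.3 + 7.9 + 6.5 + 9.9 + 8.5 + 11.4) / 7 = 54.5000 / 7 = 7.7857
UCL_R = D₄·R̄ = 2.282 × 7.7857 = 17.7670

17.767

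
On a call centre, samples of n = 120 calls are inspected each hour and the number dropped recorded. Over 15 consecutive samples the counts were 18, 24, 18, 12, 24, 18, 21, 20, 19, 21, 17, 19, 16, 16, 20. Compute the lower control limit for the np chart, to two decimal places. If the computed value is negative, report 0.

6.90

p̄ = Σdᵢ / (k·n) = 283 / (15 × 120) = 0.15722
LCL = np̄ − 3·√(np̄(1−p̄)) = 18.8667 − 3 × 3.9875 = 6.9041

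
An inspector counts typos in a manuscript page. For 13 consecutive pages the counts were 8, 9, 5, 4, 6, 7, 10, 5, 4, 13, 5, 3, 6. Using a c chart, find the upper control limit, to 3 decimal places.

14.210

c̄ = (8 + 9 + 5 + 4 + 6 + 7 + 10 + 5 + 4 + 13 + 5 + 3 + 6) / 13 = 85 / 13 = 6.5385
UCL = c̄ + 3√c̄ = 6.5385 + 3 × √6.5385 = 6.5385 + 3 × 2.5570 = 14.2096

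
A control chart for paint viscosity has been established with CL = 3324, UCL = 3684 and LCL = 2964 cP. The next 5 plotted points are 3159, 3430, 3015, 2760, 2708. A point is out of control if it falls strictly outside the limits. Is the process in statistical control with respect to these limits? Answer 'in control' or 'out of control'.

Compare each point to [2964, 3684]: sample 4 = 2760 < LCL; sample 5 = 2708 < LCL.

out of control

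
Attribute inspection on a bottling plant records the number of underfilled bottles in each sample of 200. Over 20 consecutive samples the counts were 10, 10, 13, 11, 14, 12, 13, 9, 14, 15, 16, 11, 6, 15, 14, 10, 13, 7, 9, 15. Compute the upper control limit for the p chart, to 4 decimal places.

0.1093

p̄ = Σdᵢ / (k·n) = 237 / (20 × 200) = 0.05925
UCL = p̄ + 3·√(p̄(1−p̄)/n) = 0.05925 + 3 × √(0.05925×0.94075/200) = 0.05925 + 3 × 0.01669 = 0.10933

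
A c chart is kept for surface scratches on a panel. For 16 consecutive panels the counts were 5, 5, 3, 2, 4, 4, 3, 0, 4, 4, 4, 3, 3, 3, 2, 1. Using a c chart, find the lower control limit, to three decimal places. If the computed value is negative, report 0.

0.000

c̄ = (5 + 5 + 3 + 2 + 4 + 4 + 3 + 0 + 4 + 4 + 4 + 3 + 3 + 3 + 2 + 1) / 16 = 50 / 16 = 3.1250
LCL = c̄ − 3√c̄ = 3.1250 − 3 × 1.7678 = -2.1783 → 0 (cannot be negative)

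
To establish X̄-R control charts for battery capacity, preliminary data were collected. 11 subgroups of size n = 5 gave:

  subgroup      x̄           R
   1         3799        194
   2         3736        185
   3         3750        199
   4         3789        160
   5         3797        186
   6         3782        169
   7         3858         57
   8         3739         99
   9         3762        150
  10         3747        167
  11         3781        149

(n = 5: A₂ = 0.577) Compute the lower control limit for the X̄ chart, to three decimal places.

X̄̄ = (3799 + 3736 + 3750 + 3789 + 3797 + 3782 + 3858 + 3739 + 3762 + 3747 + 3781) / 11 = 41540.0000 / 11 = 3776.3636
R̄ = (194 + 185 + 199 + 160 + 186 + 169 + 57 + 99 + 150 + 167 + 149) / 11 = 1715.0000 / 11 = 155.9091
LCL = X̄̄ − A₂·R̄ = 3776.3636 − 0.577 × 155.9091 = 3686.4041

3686.404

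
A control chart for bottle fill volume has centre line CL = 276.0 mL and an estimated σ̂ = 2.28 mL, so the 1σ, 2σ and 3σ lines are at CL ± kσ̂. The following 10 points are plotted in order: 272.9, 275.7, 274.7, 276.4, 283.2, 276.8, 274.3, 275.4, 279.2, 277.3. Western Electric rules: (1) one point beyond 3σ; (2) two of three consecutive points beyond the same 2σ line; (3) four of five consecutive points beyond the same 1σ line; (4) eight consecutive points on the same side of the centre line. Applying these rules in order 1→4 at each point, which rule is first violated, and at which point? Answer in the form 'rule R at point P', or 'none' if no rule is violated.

Zone of each point (C = within 1σ̂, B = 1σ̂–2σ̂, A = 2σ̂–3σ̂, * = beyond 3σ̂; sign = side of CL): 1:-B, 2:-C, 3:-C, 4:+C, 5:+*, 6:+C, 7:-C, 8:-C, 9:+B, 10:+C
Rule 1 (one point beyond the 3σ limits) is satisfied at point 5.

rule 1 at point 5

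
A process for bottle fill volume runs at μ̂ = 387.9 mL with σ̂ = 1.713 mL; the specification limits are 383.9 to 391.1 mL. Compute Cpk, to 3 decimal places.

Cpu = (USL − μ̂) / (3σ̂) = (391.1 − 387.9) / (3 × 1.713) = 0.6227; Cpl = (μ̂ − LSL) / (3σ̂) = (387.9 − 383.9) / (3 × 1.713) = 0.7784; Cpk = min(Cpu, Cpl) = 0.6227

0.623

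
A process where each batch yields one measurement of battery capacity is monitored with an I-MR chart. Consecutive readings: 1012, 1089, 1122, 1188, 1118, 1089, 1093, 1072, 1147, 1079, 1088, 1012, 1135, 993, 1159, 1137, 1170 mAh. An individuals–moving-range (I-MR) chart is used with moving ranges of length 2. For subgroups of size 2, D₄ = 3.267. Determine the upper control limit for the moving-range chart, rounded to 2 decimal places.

Moving ranges: 77, 33, 66, 70, 29, 4, 21, 75, 68, 9, 76, 123, 142, 166, 22, 33; M̄R̄ = 1014.0000 / 16 = 63.3750
UCL_MR = D₄·M̄R̄ = 3.267 × 63.3750 = 207.0461

207.05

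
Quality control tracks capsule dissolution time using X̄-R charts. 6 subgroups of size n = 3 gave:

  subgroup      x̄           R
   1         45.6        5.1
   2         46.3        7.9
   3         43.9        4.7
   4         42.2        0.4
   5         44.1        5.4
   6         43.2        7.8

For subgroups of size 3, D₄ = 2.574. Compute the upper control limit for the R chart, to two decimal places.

R̄ = (5.1 + 7.9 + 4.7 + 0.4 + 5.4 + 7.8) / 6 = 31.3000 / 6 = 5.2167
UCL_R = D₄·R̄ = 2.574 × 5.2167 = 13.4277

13.43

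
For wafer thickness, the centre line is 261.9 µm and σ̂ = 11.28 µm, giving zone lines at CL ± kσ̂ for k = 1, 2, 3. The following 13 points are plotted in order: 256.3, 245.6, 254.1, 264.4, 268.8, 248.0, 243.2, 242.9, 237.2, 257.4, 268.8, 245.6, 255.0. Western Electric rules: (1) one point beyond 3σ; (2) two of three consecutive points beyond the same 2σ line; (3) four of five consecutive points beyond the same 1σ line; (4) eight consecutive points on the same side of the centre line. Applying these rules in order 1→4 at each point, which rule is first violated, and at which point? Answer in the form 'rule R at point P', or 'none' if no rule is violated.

Zone of each point (C = within 1σ̂, B = 1σ̂–2σ̂, A = 2σ̂–3σ̂, * = beyond 3σ̂; sign = side of CL): 1:-C, 2:-B, 3:-C, 4:+C, 5:+C, 6:-B, 7:-B, 8:-B, 9:-A, 10:-C, 11:+C, 12:-B, 13:-C
Rule 3 (four of five consecutive points beyond the same 1σ limit) is satisfied at point 9.

rule 3 at point 9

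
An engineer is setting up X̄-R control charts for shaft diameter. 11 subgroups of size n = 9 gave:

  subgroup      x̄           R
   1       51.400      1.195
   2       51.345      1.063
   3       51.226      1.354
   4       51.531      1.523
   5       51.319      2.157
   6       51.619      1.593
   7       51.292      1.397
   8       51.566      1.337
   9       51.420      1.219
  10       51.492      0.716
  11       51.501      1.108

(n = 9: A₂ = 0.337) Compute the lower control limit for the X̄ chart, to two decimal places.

X̄̄ = (51.400 + 51.345 + 51.226 + 51.531 + 51.319 + 51.619 + 51.292 + 51.566 + 51.420 + 51.492 + 51.501) / 11 = 565.7110 / 11 = 51.4283
R̄ = (1.195 + 1.063 + 1.354 + 1.523 + 2.157 + 1.593 + 1.397 + 1.337 + 1.219 + 0.716 + 1.108) / 11 = 14.6620 / 11 = 1.3329
LCL = X̄̄ − A₂·R̄ = 51.4283 − 0.337 × 1.3329 = 50.9791

50.98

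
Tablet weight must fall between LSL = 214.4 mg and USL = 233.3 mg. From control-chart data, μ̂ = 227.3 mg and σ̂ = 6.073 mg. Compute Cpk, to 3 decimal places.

0.329

Cpu = (USL − μ̂) / (3σ̂) = (233.3 − 227.3) / (3 × 6.073) = 0.3293; Cpl = (μ̂ − LSL) / (3σ̂) = (227.3 − 214.4) / (3 × 6.073) = 0.7081; Cpk = min(Cpu, Cpl) = 0.3293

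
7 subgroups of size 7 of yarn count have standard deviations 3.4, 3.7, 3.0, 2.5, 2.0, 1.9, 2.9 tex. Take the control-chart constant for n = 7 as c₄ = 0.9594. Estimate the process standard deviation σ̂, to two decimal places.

2.89

s̄ = (3.4 + 3.7 + 3.0 + 2.5 + 2.0 + 1.9 + 2.9) / 7 = 2.7714
σ̂ = s̄ / c₄ = 2.7714 / 0.9594 = 2.8887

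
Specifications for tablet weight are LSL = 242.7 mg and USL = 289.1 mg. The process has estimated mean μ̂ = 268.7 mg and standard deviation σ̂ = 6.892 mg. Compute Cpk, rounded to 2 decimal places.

0.99

Cpu = (USL − μ̂) / (3σ̂) = (289.1 − 268.7) / (3 × 6.892) = 0.9867; Cpl = (μ̂ − LSL) / (3σ̂) = (268.7 − 242.7) / (3 × 6.892) = 1.2575; Cpk = min(Cpu, Cpl) = 0.9867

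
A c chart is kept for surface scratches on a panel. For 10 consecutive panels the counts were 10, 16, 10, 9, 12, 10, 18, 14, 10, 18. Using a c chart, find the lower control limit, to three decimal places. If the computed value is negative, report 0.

2.009

c̄ = (10 + 16 + 10 + 9 + 12 + 10 + 18 + 14 + 10 + 18) / 10 = 127 / 10 = 12.7000
LCL = c̄ − 3√c̄ = 12.7000 − 3 × 3.5637 = 2.0089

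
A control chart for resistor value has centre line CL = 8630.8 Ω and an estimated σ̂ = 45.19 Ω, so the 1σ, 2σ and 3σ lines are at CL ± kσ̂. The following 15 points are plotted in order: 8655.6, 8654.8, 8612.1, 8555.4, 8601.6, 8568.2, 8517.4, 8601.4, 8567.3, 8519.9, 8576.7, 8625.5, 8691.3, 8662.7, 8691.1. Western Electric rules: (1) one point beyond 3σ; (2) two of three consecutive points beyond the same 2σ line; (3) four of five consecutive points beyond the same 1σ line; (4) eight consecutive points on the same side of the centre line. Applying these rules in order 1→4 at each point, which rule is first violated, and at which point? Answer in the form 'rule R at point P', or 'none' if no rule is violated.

rule 3 at point 10

Zone of each point (C = within 1σ̂, B = 1σ̂–2σ̂, A = 2σ̂–3σ̂, * = beyond 3σ̂; sign = side of CL): 1:+C, 2:+C, 3:-C, 4:-B, 5:-C, 6:-B, 7:-A, 8:-C, 9:-B, 10:-A, 11:-B, 12:-C, 13:+B, 14:+C, 15:+B
Rule 3 (four of five consecutive points beyond the same 1σ limit) is satisfied at point 10.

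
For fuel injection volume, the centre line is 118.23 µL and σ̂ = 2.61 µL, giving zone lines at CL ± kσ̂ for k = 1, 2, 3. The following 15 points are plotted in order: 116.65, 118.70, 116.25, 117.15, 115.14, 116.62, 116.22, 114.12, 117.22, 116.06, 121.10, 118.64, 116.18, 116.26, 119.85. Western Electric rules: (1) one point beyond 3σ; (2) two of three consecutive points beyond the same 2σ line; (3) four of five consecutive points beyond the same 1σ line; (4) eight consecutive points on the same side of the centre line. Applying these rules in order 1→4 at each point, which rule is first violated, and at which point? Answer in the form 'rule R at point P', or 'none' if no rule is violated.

Zone of each point (C = within 1σ̂, B = 1σ̂–2σ̂, A = 2σ̂–3σ̂, * = beyond 3σ̂; sign = side of CL): 1:-C, 2:+C, 3:-C, 4:-C, 5:-B, 6:-C, 7:-C, 8:-B, 9:-C, 10:-C, 11:+B, 12:+C, 13:-C, 14:-C, 15:+C
Rule 4 (eight consecutive points on the same side of the centre line) is satisfied at point 10.

rule 4 at point 10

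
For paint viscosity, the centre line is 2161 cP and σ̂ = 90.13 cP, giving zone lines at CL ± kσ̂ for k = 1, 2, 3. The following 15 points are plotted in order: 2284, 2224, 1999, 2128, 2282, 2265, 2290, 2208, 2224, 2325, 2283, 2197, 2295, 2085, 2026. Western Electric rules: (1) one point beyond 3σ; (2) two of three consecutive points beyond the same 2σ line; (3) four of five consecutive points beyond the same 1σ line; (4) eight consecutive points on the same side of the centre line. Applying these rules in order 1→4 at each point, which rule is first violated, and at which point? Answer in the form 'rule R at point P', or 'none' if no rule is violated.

rule 4 at point 12

Zone of each point (C = within 1σ̂, B = 1σ̂–2σ̂, A = 2σ̂–3σ̂, * = beyond 3σ̂; sign = side of CL): 1:+B, 2:+C, 3:-B, 4:-C, 5:+B, 6:+B, 7:+B, 8:+C, 9:+C, 10:+B, 11:+B, 12:+C, 13:+B, 14:-C, 15:-B
Rule 4 (eight consecutive points on the same side of the centre line) is satisfied at point 12.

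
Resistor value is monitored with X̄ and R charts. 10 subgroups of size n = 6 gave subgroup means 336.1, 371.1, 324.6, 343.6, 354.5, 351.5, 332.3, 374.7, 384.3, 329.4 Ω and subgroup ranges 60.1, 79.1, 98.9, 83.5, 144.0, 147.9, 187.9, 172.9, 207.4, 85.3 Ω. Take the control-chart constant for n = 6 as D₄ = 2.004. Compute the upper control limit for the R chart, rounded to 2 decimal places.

253.91

R̄ = (60.1 + 79.1 + 98.9 + 83.5 + 144.0 + 147.9 + 187.9 + 172.9 + 207.4 + 85.3) / 10 = 1267.0000 / 10 = 126.7000
UCL_R = D₄·R̄ = 2.004 × 126.7000 = 253.9068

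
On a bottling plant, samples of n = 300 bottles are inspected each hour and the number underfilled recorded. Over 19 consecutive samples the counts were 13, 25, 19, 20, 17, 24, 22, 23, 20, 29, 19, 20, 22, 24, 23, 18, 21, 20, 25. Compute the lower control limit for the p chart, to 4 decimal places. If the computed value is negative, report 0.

p̄ = Σdᵢ / (k·n) = 404 / (19 × 300) = 0.07088
LCL = p̄ − 3·√(p̄(1−p̄)/n) = 0.07088 − 3 × 0.01482 = 0.02643

0.0264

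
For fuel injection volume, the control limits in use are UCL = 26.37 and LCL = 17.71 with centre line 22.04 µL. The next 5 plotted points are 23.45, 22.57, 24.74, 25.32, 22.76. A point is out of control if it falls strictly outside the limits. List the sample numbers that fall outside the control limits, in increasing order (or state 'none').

All 5 points lie within [17.71, 26.37].

none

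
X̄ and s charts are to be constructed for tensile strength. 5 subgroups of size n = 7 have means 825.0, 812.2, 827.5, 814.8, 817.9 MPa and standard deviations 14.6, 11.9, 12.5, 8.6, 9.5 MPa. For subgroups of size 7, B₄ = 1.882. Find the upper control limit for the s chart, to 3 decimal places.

21.492

s̄ = (14.6 + 11.9 + 12.5 + 8.6 + 9.5) / 5 = 11.4200
UCL_s = B₄·s̄ = 1.882 × 11.4200 = 21.4924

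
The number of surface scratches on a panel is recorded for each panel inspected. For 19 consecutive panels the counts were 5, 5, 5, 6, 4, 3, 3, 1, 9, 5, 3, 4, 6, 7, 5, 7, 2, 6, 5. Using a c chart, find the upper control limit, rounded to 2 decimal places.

11.35

c̄ = (5 + 5 + 5 + 6 + 4 + 3 + 3 + 1 + 9 + 5 + 3 + 4 + 6 + 7 + 5 + 7 + 2 + 6 + 5) / 19 = 91 / 19 = 4.7895
UCL = c̄ + 3√c̄ = 4.7895 + 3 × √4.7895 = 4.7895 + 3 × 2.1885 = 11.3549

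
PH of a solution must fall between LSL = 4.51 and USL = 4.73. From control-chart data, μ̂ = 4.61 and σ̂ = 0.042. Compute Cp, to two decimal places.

0.87

Cp = (USL − LSL) / (6σ̂) = (4.73 − 4.51) / (6 × 0.042) = 0.2200 / 0.2520 = 0.8730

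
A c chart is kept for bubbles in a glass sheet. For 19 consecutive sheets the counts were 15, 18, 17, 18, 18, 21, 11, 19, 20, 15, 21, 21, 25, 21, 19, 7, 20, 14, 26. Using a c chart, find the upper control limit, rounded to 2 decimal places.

c̄ = (15 + 18 + 17 + 18 + 18 + 21 + 11 + 19 + 20 + 15 + 21 + 21 + 25 + 21 + 19 + 7 + 20 + 14 + 26) / 19 = 346 / 19 = 18.2105
UCL = c̄ + 3√c̄ = 18.2105 + 3 × √18.2105 = 18.2105 + 3 × 4.2674 = 31.0127

31.01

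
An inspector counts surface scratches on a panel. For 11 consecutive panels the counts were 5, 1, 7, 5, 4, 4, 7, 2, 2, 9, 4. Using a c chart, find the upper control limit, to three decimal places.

c̄ = (5 + 1 + 7 + 5 + 4 + 4 + 7 + 2 + 2 + 9 + 4) / 11 = 50 / 11 = 4.5455
UCL = c̄ + 3√c̄ = 4.5455 + 3 × √4.5455 = 4.5455 + 3 × 2.1320 = 10.9415

10.941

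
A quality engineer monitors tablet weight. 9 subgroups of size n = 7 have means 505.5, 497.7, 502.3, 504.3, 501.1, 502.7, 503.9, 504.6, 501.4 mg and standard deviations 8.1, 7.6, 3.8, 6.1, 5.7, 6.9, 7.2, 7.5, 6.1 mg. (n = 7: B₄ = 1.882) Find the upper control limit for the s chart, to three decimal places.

12.338

s̄ = (8.1 + 7.6 + 3.8 + 6.1 + 5.7 + 6.9 + 7.2 + 7.5 + 6.1) / 9 = 6.5556
UCL_s = B₄·s̄ = 1.882 × 6.5556 = 12.3376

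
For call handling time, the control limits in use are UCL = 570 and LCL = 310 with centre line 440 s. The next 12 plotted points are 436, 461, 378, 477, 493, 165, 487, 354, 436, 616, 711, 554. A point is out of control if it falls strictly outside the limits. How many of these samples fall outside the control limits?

Compare each point to [310, 570]: sample 6 = 165 < LCL; sample 10 = 616 > UCL; sample 11 = 711 > UCL.

3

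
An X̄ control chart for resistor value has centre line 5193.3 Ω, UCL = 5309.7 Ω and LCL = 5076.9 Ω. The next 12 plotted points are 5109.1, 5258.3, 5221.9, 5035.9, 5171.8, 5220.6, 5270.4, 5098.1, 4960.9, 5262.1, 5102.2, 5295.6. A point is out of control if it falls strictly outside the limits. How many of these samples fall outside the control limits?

Compare each point to [5076.9, 5309.7]: sample 4 = 5035.9 < LCL; sample 9 = 4960.9 < LCL.

2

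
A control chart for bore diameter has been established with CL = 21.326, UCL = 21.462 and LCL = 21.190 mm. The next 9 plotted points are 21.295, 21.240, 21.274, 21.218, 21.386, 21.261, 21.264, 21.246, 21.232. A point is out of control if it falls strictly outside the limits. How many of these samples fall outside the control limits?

0

All 9 points lie within [21.190, 21.462].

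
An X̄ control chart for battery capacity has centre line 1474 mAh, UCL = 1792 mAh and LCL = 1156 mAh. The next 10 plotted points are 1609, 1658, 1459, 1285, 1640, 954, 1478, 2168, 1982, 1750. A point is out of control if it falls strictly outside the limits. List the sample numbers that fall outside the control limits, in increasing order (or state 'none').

Compare each point to [1156, 1792]: sample 6 = 954 < LCL; sample 8 = 2168 > UCL; sample 9 = 1982 > UCL.

6, 8, 9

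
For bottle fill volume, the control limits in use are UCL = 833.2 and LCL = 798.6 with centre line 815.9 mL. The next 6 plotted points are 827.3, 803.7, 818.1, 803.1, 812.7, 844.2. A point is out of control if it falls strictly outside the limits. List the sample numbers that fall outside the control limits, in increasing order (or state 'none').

Compare each point to [798.6, 833.2]: sample 6 = 844.2 > UCL.

6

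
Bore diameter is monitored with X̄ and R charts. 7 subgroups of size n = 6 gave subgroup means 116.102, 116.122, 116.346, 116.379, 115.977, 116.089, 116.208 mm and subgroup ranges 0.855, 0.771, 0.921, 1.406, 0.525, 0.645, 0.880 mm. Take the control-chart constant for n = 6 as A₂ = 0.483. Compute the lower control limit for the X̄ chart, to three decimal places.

X̄̄ = (116.102 + 116.122 + 116.346 + 116.379 + 115.977 + 116.089 + 116.208) / 7 = 813.2230 / 7 = 116.1747
R̄ = (0.855 + 0.771 + 0.921 + 1.406 + 0.525 + 0.645 + 0.880) / 7 = 6.0030 / 7 = 0.8576
LCL = X̄̄ − A₂·R̄ = 116.1747 − 0.483 × 0.8576 = 115.7605

115.761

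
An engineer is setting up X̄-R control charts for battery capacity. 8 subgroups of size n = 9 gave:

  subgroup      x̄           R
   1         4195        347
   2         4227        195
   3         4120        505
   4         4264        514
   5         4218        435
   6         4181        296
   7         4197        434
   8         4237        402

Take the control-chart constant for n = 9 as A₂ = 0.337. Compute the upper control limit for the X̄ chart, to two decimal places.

X̄̄ = (4195 + 4227 + 4120 + 4264 + 4218 + 4181 + 4197 + 4237) / 8 = 33639.0000 / 8 = 4204.8750
R̄ = (347 + 195 + 505 + 514 + 435 + 296 + 434 + 402) / 8 = 3128.0000 / 8 = 391.0000
UCL = X̄̄ + A₂·R̄ = 4204.8750 + 0.337 × 391.0000 = 4336.6420

4336.64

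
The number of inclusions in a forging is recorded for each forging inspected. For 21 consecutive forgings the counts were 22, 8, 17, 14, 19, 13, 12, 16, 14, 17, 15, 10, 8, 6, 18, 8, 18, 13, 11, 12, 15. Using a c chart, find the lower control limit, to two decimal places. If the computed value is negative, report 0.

2.55

c̄ = (22 + 8 + 17 + 14 + 19 + 13 + 12 + 16 + 14 + 17 + 15 + 10 + 8 + 6 + 18 + 8 + 18 + 13 + 11 + 12 + 15) / 21 = 286 / 21 = 13.6190
LCL = c̄ − 3√c̄ = 13.6190 − 3 × 3.6904 = 2.5478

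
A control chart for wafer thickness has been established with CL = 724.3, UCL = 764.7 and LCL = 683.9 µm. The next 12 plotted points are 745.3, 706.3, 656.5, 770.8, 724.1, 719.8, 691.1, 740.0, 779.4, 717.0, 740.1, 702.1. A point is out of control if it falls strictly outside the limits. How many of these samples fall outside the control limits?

Compare each point to [683.9, 764.7]: sample 3 = 656.5 < LCL; sample 4 = 770.8 > UCL; sample 9 = 779.4 > UCL.

3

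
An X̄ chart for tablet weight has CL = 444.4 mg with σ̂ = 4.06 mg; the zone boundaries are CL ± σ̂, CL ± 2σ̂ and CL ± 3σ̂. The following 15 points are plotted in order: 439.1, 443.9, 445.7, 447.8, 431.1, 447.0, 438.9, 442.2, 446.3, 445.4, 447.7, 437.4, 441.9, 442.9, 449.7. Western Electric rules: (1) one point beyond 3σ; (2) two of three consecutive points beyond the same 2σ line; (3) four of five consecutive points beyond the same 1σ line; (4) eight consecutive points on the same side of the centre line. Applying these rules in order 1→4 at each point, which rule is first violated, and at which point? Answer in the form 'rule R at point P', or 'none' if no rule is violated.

Zone of each point (C = within 1σ̂, B = 1σ̂–2σ̂, A = 2σ̂–3σ̂, * = beyond 3σ̂; sign = side of CL): 1:-B, 2:-C, 3:+C, 4:+C, 5:-*, 6:+C, 7:-B, 8:-C, 9:+C, 10:+C, 11:+C, 12:-B, 13:-C, 14:-C, 15:+B
Rule 1 (one point beyond the 3σ limits) is satisfied at point 5.

rule 1 at point 5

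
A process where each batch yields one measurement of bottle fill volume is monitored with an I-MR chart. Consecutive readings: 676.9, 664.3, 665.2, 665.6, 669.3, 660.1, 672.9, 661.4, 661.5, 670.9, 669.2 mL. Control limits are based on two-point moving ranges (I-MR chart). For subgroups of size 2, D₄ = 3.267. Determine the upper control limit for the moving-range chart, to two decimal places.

20.35

Moving ranges: 12.6, 0.9, 0.4, 3.7, 9.2, 12.8, 11.5, 0.1, 9.4, 1.7; M̄R̄ = 62.3000 / 10 = 6.2300
UCL_MR = D₄·M̄R̄ = 3.267 × 6.2300 = 20.3534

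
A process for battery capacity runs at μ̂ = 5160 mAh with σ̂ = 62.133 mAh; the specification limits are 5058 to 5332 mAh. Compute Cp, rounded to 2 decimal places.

0.73

Cp = (USL − LSL) / (6σ̂) = (5332 − 5058) / (6 × 62.133) = 274.0000 / 372.7980 = 0.7350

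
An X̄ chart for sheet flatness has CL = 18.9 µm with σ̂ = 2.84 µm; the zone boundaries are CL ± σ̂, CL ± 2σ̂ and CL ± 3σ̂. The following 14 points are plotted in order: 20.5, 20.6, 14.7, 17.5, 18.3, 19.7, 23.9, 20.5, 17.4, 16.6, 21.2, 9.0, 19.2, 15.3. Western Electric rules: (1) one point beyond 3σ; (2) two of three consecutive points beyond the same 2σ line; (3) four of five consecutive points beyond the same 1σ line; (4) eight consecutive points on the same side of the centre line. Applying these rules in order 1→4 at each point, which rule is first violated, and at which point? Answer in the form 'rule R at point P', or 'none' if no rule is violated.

rule 1 at point 12

Zone of each point (C = within 1σ̂, B = 1σ̂–2σ̂, A = 2σ̂–3σ̂, * = beyond 3σ̂; sign = side of CL): 1:+C, 2:+C, 3:-B, 4:-C, 5:-C, 6:+C, 7:+B, 8:+C, 9:-C, 10:-C, 11:+C, 12:-*, 13:+C, 14:-B
Rule 1 (one point beyond the 3σ limits) is satisfied at point 12.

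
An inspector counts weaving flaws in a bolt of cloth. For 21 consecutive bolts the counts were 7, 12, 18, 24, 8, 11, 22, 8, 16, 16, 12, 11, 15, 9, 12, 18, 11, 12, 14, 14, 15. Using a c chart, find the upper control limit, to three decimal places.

c̄ = (7 + 12 + 18 + 24 + 8 + 11 + 22 + 8 + 16 + 16 + 12 + 11 + 15 + 9 + 12 + 18 + 11 + 12 + 14 + 14 + 15) / 21 = 285 / 21 = 13.5714
UCL = c̄ + 3√c̄ = 13.5714 + 3 × √13.5714 = 13.5714 + 3 × 3.6839 = 24.6233

24.623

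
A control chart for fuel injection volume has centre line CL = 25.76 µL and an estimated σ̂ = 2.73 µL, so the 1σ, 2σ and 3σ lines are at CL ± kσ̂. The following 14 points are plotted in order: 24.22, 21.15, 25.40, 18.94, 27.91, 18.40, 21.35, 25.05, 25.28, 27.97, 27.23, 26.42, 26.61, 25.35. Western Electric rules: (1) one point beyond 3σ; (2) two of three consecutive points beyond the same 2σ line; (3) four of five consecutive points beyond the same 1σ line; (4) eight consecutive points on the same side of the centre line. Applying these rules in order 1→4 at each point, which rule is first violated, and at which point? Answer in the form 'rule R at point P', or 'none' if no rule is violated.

rule 2 at point 6

Zone of each point (C = within 1σ̂, B = 1σ̂–2σ̂, A = 2σ̂–3σ̂, * = beyond 3σ̂; sign = side of CL): 1:-C, 2:-B, 3:-C, 4:-A, 5:+C, 6:-A, 7:-B, 8:-C, 9:-C, 10:+C, 11:+C, 12:+C, 13:+C, 14:-C
Rule 2 (two of three consecutive points beyond the same 2σ limit) is satisfied at point 6.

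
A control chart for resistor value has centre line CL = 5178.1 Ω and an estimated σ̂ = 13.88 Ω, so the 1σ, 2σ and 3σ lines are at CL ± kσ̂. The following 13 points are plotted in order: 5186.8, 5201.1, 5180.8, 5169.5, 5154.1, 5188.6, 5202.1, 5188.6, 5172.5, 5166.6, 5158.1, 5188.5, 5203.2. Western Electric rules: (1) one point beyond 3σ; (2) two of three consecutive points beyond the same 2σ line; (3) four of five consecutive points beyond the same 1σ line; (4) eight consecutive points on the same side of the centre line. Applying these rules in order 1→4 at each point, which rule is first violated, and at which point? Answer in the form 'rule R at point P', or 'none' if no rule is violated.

none

Zone of each point (C = within 1σ̂, B = 1σ̂–2σ̂, A = 2σ̂–3σ̂, * = beyond 3σ̂; sign = side of CL): 1:+C, 2:+B, 3:+C, 4:-C, 5:-B, 6:+C, 7:+B, 8:+C, 9:-C, 10:-C, 11:-B, 12:+C, 13:+B
No rule fires across all 13 points.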